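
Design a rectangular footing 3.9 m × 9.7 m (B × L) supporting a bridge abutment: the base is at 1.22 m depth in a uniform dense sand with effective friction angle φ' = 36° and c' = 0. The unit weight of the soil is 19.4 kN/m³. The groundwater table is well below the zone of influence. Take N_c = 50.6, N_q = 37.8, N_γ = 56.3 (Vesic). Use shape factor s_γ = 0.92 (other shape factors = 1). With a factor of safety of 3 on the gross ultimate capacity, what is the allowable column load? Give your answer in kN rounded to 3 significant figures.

Effective surcharge at the founding depth q = γ·D_f = 19.4 × 1.22 = 23.668 kPa.
q_ult = q·N_q + 0.5·γ·B·N_γ·s_γ
     = 23.668 × 37.8 + 0.5 × 19.4 × 3.9 × 56.3 × 0.92
     = 894.65 + 1959.4 = 2854.1 kPa.
Gross allowable pressure q_all = 2854.1 / 3 = 951.36 kPa.
Footing area = 37.83 m², so allowable column load = 951.36 × 37.83 = 35990 kN.

P_all ≈ 36000 kN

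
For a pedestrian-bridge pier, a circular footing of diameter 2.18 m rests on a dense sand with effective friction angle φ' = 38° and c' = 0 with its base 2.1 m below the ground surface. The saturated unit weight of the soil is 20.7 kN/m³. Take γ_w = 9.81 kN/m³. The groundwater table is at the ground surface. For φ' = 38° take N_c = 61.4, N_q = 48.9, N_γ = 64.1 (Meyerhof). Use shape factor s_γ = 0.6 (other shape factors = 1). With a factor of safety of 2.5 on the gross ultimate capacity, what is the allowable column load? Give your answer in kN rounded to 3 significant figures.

P_all ≈ 2350 kN

Water table at ground surface, so effective unit weight γ' = 20.7 − 9.81 = 10.89 kN/m³ is used throughout; overburden q = 10.89 × 2.1 = 22.869 kPa; the same γ' applies in the ½γBN_γ term.
Surcharge term q·N_q = 22.869 × 48.9 = 1118.3 kPa; self-weight term 0.5·γ·B·N_γ·s_γ = 0.5 × 10.89 × 2.18 × 64.1 × 0.6 = 456.52 kPa.
q_ult = 1118.3 + 456.52 = 1574.8 kPa.
Gross allowable pressure q_all = 1574.8 / 2.5 = 629.93 kPa.
Footing area = 3.7325 m², so allowable column load = 629.93 × 3.7325 = 2351.2 kN.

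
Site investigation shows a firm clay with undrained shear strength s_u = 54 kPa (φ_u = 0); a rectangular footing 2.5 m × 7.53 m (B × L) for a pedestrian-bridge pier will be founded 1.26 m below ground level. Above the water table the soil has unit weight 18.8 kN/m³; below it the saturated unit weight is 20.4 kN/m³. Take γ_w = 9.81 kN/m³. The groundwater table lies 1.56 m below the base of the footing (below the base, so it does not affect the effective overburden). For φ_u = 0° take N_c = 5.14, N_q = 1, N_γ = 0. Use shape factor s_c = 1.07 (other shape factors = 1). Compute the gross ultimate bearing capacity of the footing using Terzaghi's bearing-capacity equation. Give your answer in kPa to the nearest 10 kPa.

q = γ·D_f = 18.8 × 1.26 = 23.688 kPa.
c·N_c·s_c = 54 × 5.14 × 1.07 = 296.99 kPa
q·N_q = 23.688 × 1 = 23.688 kPa
q_ult = 296.99 + 23.688 = 320.68 kPa.

q_ult ≈ 320 kPa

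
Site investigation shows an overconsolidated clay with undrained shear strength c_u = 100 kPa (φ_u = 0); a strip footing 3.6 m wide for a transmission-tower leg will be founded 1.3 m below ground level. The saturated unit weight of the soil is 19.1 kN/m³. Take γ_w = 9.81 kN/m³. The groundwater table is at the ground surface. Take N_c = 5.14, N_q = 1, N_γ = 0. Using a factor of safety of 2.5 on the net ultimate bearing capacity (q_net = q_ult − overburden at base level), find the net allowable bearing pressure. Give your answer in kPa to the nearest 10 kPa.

q_all(net) ≈ 210 kPa

Water table at ground surface, so effective unit weight γ' = 19.1 − 9.81 = 9.29 kN/m³ is used throughout; overburden q = 9.29 × 1.3 = 12.077 kPa.
Cohesion term c·N_c = 100 × 5.14 = 514 kPa; surcharge term q·N_q = 12.077 × 1 = 12.077 kPa.
q_ult = 514 + 12.077 = 526.08 kPa.
q_net = 526.08 − 12.077 = 514 kPa.
q_all(net) = 514 / 2.5 = 205.6 kPa.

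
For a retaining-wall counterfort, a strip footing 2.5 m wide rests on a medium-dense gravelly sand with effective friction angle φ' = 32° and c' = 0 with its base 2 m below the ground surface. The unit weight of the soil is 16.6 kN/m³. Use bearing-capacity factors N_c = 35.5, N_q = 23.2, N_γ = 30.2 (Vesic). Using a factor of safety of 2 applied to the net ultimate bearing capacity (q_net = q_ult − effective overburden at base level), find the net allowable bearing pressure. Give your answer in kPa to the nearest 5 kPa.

q = γ·D_f = 16.6 × 2 = 33.2 kPa.
q·N_q = 33.2 × 23.2 = 770.24 kPa
0.5·γ·B·N_γ = 0.5 × 16.6 × 2.5 × 30.2 = 626.65 kPa
q_ult = 770.24 + 626.65 = 1396.9 kPa.
Net ultimate: q_net = 1396.9 − 33.2 = 1363.7 kPa.
q_all(net) = 1363.7 / 2 = 681.84 kPa.

q_all(net) ≈ 680 kPa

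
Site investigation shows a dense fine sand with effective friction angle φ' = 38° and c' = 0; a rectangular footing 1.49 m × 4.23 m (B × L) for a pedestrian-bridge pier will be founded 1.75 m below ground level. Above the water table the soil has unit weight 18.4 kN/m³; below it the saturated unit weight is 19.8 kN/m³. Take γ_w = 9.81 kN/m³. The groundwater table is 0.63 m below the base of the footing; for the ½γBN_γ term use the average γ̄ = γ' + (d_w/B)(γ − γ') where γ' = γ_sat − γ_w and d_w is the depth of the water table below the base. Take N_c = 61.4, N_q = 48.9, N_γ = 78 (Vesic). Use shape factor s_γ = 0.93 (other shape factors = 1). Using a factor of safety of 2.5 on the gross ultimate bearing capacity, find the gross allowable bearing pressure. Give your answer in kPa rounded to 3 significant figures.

q_all ≈ 923 kPa

Overburden at base level: q = 18.4 × 1.75 = 32.2 kPa.
The water table is 0.63 m below the base (< B = 1.49 m), so the ½γBN_γ term uses γ̄ = γ' + (d_w/B)(γ − γ') = 9.99 + (0.63/1.49)(18.4 − 9.99) = 13.546 kN/m³.
Surcharge term q·N_q = 32.2 × 48.9 = 1574.6 kPa; self-weight term 0.5·γ·B·N_γ·s_γ = 0.5 × 13.546 × 1.49 × 78 × 0.93 = 732.05 kPa.
q_ult = 1574.6 + 732.05 = 2306.6 kPa.
q_all = 2306.6 / 2.5 = 922.65 kPa.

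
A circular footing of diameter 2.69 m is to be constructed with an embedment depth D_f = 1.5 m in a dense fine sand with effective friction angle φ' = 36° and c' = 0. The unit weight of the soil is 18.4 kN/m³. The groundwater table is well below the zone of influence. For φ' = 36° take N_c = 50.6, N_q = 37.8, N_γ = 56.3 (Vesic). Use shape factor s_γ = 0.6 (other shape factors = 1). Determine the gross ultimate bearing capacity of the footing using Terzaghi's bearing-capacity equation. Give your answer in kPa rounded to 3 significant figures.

Overburden at base level: q = 18.4 × 1.5 = 27.6 kPa.
Surcharge term q·N_q = 27.6 × 37.8 = 1043.3 kPa; self-weight term 0.5·γ·B·N_γ·s_γ = 0.5 × 18.4 × 2.69 × 56.3 × 0.6 = 835.99 kPa.
q_ult = 1043.3 + 835.99 = 1879.3 kPa.

q_ult ≈ 1880 kPa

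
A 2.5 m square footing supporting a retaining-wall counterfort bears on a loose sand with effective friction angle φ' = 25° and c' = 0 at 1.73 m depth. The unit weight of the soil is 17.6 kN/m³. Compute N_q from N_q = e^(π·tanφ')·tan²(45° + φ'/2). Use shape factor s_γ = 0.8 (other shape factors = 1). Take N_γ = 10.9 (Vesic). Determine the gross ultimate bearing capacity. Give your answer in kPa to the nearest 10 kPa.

q_ult ≈ 520 kPa

tan25° = 0.4663, so N_q = e^(π×0.4663)·tan²(57.5°) = 4.327 × 2.464 = 10.66.
Effective surcharge at the founding depth q = γ·D_f = 17.6 × 1.73 = 30.448 kPa.
q_ult = q·N_q + 0.5·γ·B·N_γ·s_γ
     = 30.448 × 10.662 + 0.5 × 17.6 × 2.5 × 10.9 × 0.8
     = 324.64 + 191.84 = 516.48 kPa.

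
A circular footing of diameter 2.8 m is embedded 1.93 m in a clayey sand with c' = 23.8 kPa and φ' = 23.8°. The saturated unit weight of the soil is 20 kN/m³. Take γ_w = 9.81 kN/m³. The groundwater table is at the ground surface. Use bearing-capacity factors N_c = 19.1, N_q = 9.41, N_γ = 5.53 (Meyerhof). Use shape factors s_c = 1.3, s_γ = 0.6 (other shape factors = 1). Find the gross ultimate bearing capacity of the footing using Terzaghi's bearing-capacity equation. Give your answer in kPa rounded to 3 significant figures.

q_ult ≈ 823 kPa

γ' = 20 − 9.81 = 10.19 kN/m³ (submerged throughout). q = 10.19 × 1.93 = 19.667 kPa; the same γ' applies in the ½γBN_γ term.
c·N_c·s_c = 23.8 × 19.1 × 1.3 = 590.95 kPa
q·N_q = 19.667 × 9.41 = 185.06 kPa
0.5·γ·B·N_γ·s_γ = 0.5 × 10.19 × 2.8 × 5.53 × 0.6 = 47.335 kPa
q_ult = 590.95 + 185.06 + 47.335 = 823.35 kPa.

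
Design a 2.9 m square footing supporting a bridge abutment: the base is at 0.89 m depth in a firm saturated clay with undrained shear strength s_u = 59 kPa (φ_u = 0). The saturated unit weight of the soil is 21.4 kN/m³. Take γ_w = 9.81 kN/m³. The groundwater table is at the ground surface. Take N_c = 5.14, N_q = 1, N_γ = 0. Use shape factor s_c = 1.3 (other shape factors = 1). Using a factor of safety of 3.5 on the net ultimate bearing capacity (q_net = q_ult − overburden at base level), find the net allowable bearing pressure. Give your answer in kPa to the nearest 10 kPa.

Water table at ground surface, so effective unit weight γ' = 21.4 − 9.81 = 11.59 kN/m³ is used throughout; overburden q = 11.59 × 0.89 = 10.315 kPa.
Cohesion term c·N_c·s_c = 59 × 5.14 × 1.3 = 394.24 kPa; surcharge term q·N_q = 10.315 × 1 = 10.315 kPa.
q_ult = 394.24 + 10.315 = 404.55 kPa.
q_net = 404.55 − 10.315 = 394.24 kPa.
q_all(net) = 394.24 / 3.5 = 112.64 kPa.

q_all(net) ≈ 110 kPa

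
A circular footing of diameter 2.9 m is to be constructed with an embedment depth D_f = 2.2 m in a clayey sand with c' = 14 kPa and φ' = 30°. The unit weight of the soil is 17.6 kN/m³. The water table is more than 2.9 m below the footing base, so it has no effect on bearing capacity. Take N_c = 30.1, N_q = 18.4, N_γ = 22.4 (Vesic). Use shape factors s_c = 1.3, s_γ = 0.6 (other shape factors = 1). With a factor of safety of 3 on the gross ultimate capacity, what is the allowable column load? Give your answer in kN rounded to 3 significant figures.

Overburden at base level: q = 17.6 × 2.2 = 38.72 kPa.
Cohesion term c·N_c·s_c = 14 × 30.1 × 1.3 = 547.82 kPa; surcharge term q·N_q = 38.72 × 18.4 = 712.45 kPa; self-weight term 0.5·γ·B·N_γ·s_γ = 0.5 × 17.6 × 2.9 × 22.4 × 0.6 = 342.99 kPa.
q_ult = 547.82 + 712.45 + 342.99 = 1603.3 kPa.
Gross allowable pressure q_all = 1603.3 / 3 = 534.42 kPa.
Footing area = 6.6052 m², so allowable column load = 534.42 × 6.6052 = 3529.9 kN.

P_all ≈ 3530 kN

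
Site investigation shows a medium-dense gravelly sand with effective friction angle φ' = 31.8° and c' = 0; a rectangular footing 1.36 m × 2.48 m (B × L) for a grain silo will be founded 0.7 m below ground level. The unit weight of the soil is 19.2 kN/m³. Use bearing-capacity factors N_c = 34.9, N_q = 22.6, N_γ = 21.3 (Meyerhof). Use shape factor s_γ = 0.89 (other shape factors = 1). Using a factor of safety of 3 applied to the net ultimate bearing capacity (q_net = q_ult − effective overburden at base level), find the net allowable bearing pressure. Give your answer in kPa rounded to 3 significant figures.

q = γ·D_f = 19.2 × 0.7 = 13.44 kPa.
q·N_q = 13.44 × 22.6 = 303.74 kPa
0.5·γ·B·N_γ·s_γ = 0.5 × 19.2 × 1.36 × 21.3 × 0.89 = 247.5 kPa
q_ult = 303.74 + 247.5 = 551.25 kPa.
Net ultimate: q_net = 551.25 − 13.44 = 537.81 kPa.
q_all(net) = 537.81 / 3 = 179.27 kPa.

q_all(net) ≈ 179 kPa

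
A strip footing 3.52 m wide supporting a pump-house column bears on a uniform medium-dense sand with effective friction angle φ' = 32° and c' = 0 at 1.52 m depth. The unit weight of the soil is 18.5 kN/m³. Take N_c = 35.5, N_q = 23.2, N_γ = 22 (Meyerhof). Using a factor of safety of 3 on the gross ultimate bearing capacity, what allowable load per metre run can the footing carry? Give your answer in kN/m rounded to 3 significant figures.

q = γ·D_f = 18.5 × 1.52 = 28.12 kPa.
q·N_q = 28.12 × 23.2 = 652.38 kPa
0.5·γ·B·N_γ = 0.5 × 18.5 × 3.52 × 22 = 716.32 kPa
q_ult = 652.38 + 716.32 = 1368.7 kPa.
Gross allowable pressure q_all = 1368.7 / 3 = 456.23 kPa.
Allowable wall load = q_all × B = 456.23 × 3.52 = 1605.9 kN per metre run.

≈ 1610 kN/m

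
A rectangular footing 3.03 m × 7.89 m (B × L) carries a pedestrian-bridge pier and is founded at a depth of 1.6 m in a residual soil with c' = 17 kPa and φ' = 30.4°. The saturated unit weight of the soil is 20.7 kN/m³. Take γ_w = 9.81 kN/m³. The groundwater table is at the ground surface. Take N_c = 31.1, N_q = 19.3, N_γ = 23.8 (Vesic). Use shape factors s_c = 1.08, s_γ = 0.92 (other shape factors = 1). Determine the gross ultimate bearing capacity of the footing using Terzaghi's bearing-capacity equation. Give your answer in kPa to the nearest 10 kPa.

q_ult ≈ 1270 kPa

With the water table at the surface the whole profile is submerged: γ' = 20.7 − 9.81 = 10.89 kN/m³, so q = γ'·D_f = 17.424 kPa; the same γ' applies in the ½γBN_γ term.
q_ult = c·N_c·s_c + q·N_q + 0.5·γ·B·N_γ·s_γ
     = 17 × 31.1 × 1.08 + 17.424 × 19.3 + 0.5 × 10.89 × 3.03 × 23.8 × 0.92
     = 571 + 336.28 + 361.25 = 1268.5 kPa.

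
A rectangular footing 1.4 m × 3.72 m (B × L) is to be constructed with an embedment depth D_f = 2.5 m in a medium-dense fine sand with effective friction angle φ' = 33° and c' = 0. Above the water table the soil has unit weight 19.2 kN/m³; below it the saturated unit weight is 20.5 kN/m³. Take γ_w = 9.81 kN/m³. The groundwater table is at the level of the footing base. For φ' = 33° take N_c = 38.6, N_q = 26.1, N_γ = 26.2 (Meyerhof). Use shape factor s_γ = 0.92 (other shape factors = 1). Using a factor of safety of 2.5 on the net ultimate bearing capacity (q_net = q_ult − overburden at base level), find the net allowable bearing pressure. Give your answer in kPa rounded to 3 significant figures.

Effective surcharge at the founding depth q = γ·D_f = 19.2 × 2.5 = 48 kPa.
The water table coincides with the base, so in the self-weight term γ → γ' = 10.69 kN/m³.
q_ult = q·N_q + 0.5·γ·B·N_γ·s_γ
     = 48 × 26.1 + 0.5 × 10.69 × 1.4 × 26.2 × 0.92
     = 1252.8 + 180.37 = 1433.2 kPa.
q_net = 1433.2 − 48 = 1385.2 kPa.
q_all(net) = 1385.2 / 2.5 = 554.07 kPa.

q_all(net) ≈ 554 kPa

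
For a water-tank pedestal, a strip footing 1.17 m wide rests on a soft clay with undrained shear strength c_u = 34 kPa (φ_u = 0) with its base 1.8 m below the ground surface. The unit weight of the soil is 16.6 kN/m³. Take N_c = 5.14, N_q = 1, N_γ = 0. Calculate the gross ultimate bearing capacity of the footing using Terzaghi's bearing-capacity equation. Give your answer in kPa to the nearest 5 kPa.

q_ult ≈ 205 kPa

Effective surcharge at the founding depth q = γ·D_f = 16.6 × 1.8 = 29.88 kPa.
q_ult = c·N_c + q·N_q
     = 34 × 5.14 + 29.88 × 1
     = 174.76 + 29.88 = 204.64 kPa.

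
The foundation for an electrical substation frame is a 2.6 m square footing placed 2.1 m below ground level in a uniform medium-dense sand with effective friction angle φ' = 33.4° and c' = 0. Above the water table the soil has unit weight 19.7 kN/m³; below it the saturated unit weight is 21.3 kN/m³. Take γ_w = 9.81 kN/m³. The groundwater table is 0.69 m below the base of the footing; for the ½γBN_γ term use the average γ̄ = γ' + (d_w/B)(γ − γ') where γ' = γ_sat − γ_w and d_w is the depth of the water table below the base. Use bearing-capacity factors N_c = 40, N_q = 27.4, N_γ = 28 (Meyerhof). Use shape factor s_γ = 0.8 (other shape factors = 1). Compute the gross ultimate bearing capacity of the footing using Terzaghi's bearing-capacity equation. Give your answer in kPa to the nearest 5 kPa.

q_ult ≈ 1530 kPa

Overburden at base level: q = 19.7 × 2.1 = 41.37 kPa.
The water table is 0.69 m below the base (< B = 2.6 m), so the ½γBN_γ term uses γ̄ = γ' + (d_w/B)(γ − γ') = 11.49 + (0.69/2.6)(19.7 − 11.49) = 13.669 kN/m³.
Surcharge term q·N_q = 41.37 × 27.4 = 1133.5 kPa; self-weight term 0.5·γ·B·N_γ·s_γ = 0.5 × 13.669 × 2.6 × 28 × 0.8 = 398.04 kPa.
q_ult = 1133.5 + 398.04 = 1531.6 kPa.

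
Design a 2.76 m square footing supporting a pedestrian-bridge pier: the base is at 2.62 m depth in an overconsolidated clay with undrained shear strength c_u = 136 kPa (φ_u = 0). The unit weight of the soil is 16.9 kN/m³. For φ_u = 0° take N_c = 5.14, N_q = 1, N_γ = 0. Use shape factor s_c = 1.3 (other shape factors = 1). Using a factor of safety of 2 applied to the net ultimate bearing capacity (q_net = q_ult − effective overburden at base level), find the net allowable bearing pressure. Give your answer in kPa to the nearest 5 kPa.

q_all(net) ≈ 455 kPa

Overburden at base level: q = 16.9 × 2.62 = 44.278 kPa.
Cohesion term c·N_c·s_c = 136 × 5.14 × 1.3 = 908.75 kPa; surcharge term q·N_q = 44.278 × 1 = 44.278 kPa.
q_ult = 908.75 + 44.278 = 953.03 kPa.
Net ultimate: q_net = 953.03 − 44.278 = 908.75 kPa.
q_all(net) = 908.75 / 2 = 454.38 kPa.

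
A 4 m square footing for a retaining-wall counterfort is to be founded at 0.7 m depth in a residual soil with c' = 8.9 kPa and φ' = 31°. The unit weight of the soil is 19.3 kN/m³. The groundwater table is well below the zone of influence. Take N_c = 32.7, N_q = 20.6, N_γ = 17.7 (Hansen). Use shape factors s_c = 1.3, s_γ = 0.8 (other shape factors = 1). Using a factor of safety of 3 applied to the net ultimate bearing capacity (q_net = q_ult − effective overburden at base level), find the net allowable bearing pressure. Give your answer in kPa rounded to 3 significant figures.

q_all(net) ≈ 397 kPa

Overburden at base level: q = 19.3 × 0.7 = 13.51 kPa.
Cohesion term c·N_c·s_c = 8.9 × 32.7 × 1.3 = 378.34 kPa; surcharge term q·N_q = 13.51 × 20.6 = 278.31 kPa; self-weight term 0.5·γ·B·N_γ·s_γ = 0.5 × 19.3 × 4 × 17.7 × 0.8 = 546.58 kPa.
q_ult = 378.34 + 278.31 + 546.58 = 1203.2 kPa.
Net ultimate: q_net = 1203.2 − 13.51 = 1189.7 kPa.
q_all(net) = 1189.7 / 3 = 396.57 kPa.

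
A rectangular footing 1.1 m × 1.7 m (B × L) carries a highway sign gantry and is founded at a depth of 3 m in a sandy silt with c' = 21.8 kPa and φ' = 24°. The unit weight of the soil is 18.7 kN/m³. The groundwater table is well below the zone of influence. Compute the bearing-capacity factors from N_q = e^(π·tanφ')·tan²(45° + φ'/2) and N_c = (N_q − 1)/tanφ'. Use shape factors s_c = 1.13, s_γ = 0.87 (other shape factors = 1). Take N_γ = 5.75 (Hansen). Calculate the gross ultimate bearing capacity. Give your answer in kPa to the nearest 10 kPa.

q_ult ≈ 1070 kPa

tan24° = 0.4452, so N_q = e^(π×0.4452)·tan²(57°) = 4.05 × 2.371 = 9.6.
N_c = (9.6 − 1)/tan24° = 19.32.
q = γ·D_f = 18.7 × 3 = 56.1 kPa.
c·N_c·s_c = 21.8 × 19.324 × 1.13 = 476.02 kPa
q·N_q = 56.1 × 9.6034 = 538.75 kPa
0.5·γ·B·N_γ·s_γ = 0.5 × 18.7 × 1.1 × 5.75 × 0.87 = 51.451 kPa
q_ult = 476.02 + 538.75 + 51.451 = 1066.2 kPa.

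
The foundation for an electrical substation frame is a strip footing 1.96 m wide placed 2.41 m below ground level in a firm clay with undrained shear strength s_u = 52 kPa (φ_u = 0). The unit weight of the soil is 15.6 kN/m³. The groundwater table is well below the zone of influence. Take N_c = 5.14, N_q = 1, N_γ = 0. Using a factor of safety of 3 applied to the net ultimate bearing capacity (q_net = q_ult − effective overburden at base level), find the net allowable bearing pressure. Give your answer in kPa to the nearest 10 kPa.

q_all(net) ≈ 90 kPa

q = γ·D_f = 15.6 × 2.41 = 37.596 kPa.
c·N_c = 52 × 5.14 = 267.28 kPa
q·N_q = 37.596 × 1 = 37.596 kPa
q_ult = 267.28 + 37.596 = 304.88 kPa.
Net ultimate: q_net = 304.88 − 37.596 = 267.28 kPa.
q_all(net) = 267.28 / 3 = 89.093 kPa.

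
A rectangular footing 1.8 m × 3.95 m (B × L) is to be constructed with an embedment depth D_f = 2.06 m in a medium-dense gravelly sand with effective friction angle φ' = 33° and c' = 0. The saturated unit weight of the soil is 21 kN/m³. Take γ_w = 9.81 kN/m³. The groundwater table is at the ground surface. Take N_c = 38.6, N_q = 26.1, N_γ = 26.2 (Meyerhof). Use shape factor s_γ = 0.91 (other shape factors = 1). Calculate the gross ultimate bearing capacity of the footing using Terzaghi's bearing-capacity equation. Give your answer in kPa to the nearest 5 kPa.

Water table at ground surface, so effective unit weight γ' = 21 − 9.81 = 11.19 kN/m³ is used throughout; overburden q = 11.19 × 2.06 = 23.051 kPa; the same γ' applies in the ½γBN_γ term.
Surcharge term q·N_q = 23.051 × 26.1 = 601.64 kPa; self-weight term 0.5·γ·B·N_γ·s_γ = 0.5 × 11.19 × 1.8 × 26.2 × 0.91 = 240.11 kPa.
q_ult = 601.64 + 240.11 = 841.75 kPa.

q_ult ≈ 840 kPa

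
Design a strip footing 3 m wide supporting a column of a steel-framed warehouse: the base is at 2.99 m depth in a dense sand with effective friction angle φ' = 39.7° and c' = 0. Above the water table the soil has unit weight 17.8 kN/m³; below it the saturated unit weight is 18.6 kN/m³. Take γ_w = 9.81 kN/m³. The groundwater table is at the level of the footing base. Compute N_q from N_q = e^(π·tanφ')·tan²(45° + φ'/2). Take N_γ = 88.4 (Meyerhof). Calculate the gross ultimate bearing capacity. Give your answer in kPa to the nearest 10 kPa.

q_ult ≈ 4440 kPa

tan39.7° = 0.8302, so N_q = e^(π×0.8302)·tan²(64.85°) = 13.575 × 4.537 = 61.58.
q = γ·D_f = 17.8 × 2.99 = 53.222 kPa.
For the ½γBN_γ term take γ' = 18.6 − 9.81 = 8.79 kN/m³ (soil below base is submerged).
q·N_q = 53.222 × 61.583 = 3277.5 kPa
0.5·γ·B·N_γ = 0.5 × 8.79 × 3 × 88.4 = 1165.6 kPa
q_ult = 3277.5 + 1165.6 = 4443.1 kPa.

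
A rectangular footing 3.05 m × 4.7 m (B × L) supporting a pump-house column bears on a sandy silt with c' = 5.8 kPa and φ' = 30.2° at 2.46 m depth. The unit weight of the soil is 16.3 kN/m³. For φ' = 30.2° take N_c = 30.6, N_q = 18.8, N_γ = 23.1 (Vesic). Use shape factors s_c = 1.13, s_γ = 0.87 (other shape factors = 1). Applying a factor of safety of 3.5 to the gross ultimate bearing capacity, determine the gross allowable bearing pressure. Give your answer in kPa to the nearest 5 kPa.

q = γ·D_f = 16.3 × 2.46 = 40.098 kPa.
c·N_c·s_c = 5.8 × 30.6 × 1.13 = 200.55 kPa
q·N_q = 40.098 × 18.8 = 753.84 kPa
0.5·γ·B·N_γ·s_γ = 0.5 × 16.3 × 3.05 × 23.1 × 0.87 = 499.56 kPa
q_ult = 200.55 + 753.84 + 499.56 = 1454 kPa.
q_all = q_ult / FS = 1454 / 3.5 = 415.42 kPa.

q_all ≈ 415 kPa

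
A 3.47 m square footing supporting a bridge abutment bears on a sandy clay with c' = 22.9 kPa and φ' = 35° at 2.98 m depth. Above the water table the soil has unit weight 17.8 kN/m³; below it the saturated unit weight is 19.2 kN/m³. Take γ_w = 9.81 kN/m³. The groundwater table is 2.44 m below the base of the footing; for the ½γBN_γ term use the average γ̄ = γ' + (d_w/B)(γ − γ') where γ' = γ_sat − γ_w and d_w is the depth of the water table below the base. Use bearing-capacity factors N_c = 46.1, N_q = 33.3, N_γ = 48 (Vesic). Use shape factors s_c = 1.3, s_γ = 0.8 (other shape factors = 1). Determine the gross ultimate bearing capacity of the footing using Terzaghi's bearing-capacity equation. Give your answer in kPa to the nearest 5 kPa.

Effective surcharge at the founding depth q = γ·D_f = 17.8 × 2.98 = 53.044 kPa.
With d_w = 2.44 m < B, γ̄ = 9.39 + (2.44/3.47) × (17.8 − 9.39) = 15.304 kN/m³.
q_ult = c·N_c·s_c + q·N_q + 0.5·γ·B·N_γ·s_γ
     = 22.9 × 46.1 × 1.3 + 53.044 × 33.3 + 0.5 × 15.304 × 3.47 × 48 × 0.8
     = 1372.4 + 1766.4 + 1019.6 = 4158.4 kPa.

q_ult ≈ 4160 kPa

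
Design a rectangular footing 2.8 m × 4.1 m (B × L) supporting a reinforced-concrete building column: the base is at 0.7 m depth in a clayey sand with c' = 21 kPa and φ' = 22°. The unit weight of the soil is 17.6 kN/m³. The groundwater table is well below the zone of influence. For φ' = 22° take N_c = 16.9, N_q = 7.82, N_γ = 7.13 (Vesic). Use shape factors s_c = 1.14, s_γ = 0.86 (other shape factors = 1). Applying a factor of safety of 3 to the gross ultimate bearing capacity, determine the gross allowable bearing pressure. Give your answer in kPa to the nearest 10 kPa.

Effective surcharge at the founding depth q = γ·D_f = 17.6 × 0.7 = 12.32 kPa.
q_ult = c·N_c·s_c + q·N_q + 0.5·γ·B·N_γ·s_γ
     = 21 × 16.9 × 1.14 + 12.32 × 7.82 + 0.5 × 17.6 × 2.8 × 7.13 × 0.86
     = 404.59 + 96.342 + 151.09 = 652.02 kPa.
q_all = q_ult / FS = 652.02 / 3 = 217.34 kPa.

q_all ≈ 220 kPa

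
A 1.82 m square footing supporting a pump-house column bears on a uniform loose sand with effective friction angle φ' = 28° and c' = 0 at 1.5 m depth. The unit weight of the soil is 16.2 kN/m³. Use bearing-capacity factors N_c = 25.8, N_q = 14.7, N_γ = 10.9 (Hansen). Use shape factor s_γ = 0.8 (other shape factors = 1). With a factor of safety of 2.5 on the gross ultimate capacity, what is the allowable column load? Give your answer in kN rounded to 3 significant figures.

P_all ≈ 644 kN

q = γ·D_f = 16.2 × 1.5 = 24.3 kPa.
q·N_q = 24.3 × 14.7 = 357.21 kPa
0.5·γ·B·N_γ·s_γ = 0.5 × 16.2 × 1.82 × 10.9 × 0.8 = 128.55 kPa
q_ult = 357.21 + 128.55 = 485.76 kPa.
Gross allowable pressure q_all = 485.76 / 2.5 = 194.3 kPa.
Footing area = 3.3124 m², so allowable column load = 194.3 × 3.3124 = 643.61 kN.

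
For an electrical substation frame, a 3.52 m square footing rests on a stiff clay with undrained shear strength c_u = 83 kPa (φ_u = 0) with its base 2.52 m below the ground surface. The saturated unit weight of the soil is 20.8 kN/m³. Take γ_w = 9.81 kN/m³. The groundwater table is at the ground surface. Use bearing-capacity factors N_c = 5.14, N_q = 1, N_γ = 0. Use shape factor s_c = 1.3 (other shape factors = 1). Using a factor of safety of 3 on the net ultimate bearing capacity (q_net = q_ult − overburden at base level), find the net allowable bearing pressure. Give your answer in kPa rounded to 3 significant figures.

q_all(net) ≈ 185 kPa

With the water table at the surface the whole profile is submerged: γ' = 20.8 − 9.81 = 10.99 kN/m³, so q = γ'·D_f = 27.695 kPa.
q_ult = c·N_c·s_c + q·N_q
     = 83 × 5.14 × 1.3 + 27.695 × 1
     = 554.61 + 27.695 = 582.3 kPa.
q_net = 582.3 − 27.695 = 554.61 kPa.
q_all(net) = 554.61 / 3 = 184.87 kPa.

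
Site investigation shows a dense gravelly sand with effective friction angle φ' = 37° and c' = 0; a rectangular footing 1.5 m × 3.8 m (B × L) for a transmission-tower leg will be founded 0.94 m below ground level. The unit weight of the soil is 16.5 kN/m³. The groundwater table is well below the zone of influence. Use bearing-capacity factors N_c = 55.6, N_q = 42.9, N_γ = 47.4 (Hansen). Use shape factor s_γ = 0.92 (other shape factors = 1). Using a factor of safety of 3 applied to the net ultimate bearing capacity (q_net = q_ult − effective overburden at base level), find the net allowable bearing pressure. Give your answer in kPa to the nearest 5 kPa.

q_all(net) ≈ 395 kPa

q = γ·D_f = 16.5 × 0.94 = 15.51 kPa.
q·N_q = 15.51 × 42.9 = 665.38 kPa
0.5·γ·B·N_γ·s_γ = 0.5 × 16.5 × 1.5 × 47.4 × 0.92 = 539.65 kPa
q_ult = 665.38 + 539.65 = 1205 kPa.
Net ultimate: q_net = 1205 − 15.51 = 1189.5 kPa.
q_all(net) = 1189.5 / 3 = 396.51 kPa.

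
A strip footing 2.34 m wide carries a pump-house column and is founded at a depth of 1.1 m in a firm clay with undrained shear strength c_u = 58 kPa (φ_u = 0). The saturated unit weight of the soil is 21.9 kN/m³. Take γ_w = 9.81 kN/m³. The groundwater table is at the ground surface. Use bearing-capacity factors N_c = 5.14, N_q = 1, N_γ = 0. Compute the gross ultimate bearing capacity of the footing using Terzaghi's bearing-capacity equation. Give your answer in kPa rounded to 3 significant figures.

With the water table at the surface the whole profile is submerged: γ' = 21.9 − 9.81 = 12.09 kN/m³, so q = γ'·D_f = 13.299 kPa.
q_ult = c·N_c + q·N_q
     = 58 × 5.14 + 13.299 × 1
     = 298.12 + 13.299 = 311.42 kPa.

q_ult ≈ 311 kPa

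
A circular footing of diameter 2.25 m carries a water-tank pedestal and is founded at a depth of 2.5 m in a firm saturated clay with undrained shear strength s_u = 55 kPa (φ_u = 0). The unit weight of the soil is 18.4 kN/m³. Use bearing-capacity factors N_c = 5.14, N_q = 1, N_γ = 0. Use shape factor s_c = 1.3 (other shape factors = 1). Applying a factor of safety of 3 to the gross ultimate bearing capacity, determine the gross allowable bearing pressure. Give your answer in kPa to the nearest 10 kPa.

Overburden at base level: q = 18.4 × 2.5 = 46 kPa.
Cohesion term c·N_c·s_c = 55 × 5.14 × 1.3 = 367.51 kPa; surcharge term q·N_q = 46 × 1 = 46 kPa.
q_ult = 367.51 + 46 = 413.51 kPa.
q_all = q_ult / FS = 413.51 / 3 = 137.84 kPa.

q_all ≈ 140 kPa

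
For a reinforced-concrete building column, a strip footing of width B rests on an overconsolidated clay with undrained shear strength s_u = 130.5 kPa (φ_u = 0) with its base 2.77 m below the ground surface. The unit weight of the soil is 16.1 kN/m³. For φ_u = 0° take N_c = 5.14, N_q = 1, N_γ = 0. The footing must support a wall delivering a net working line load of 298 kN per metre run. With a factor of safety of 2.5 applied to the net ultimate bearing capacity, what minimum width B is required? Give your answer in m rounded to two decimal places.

B = 1.11 m

Effective surcharge at the founding depth q = γ·D_f = 16.1 × 2.77 = 44.597 kPa.
q_ult = c·N_c + q·N_q
     = 130.5 × 5.14 + 44.597 × 1
     = 670.77 + 44.597 = 715.37 kPa.
For φ = 0 the ½γBN_γ term vanishes, so q_ult is independent of B. q_net = 715.37 − 44.597 = 670.77 kPa; q_all(net) = 670.77/2.5 = 268.31 kPa.
Required width B = w / q_all(net) = 298 / 268.31 = 1.111 m.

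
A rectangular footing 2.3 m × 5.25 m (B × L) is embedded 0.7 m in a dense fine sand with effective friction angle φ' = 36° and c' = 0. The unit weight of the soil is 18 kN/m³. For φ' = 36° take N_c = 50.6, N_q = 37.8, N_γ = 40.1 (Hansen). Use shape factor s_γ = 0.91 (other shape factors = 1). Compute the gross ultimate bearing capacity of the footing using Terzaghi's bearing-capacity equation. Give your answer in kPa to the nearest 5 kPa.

q_ult ≈ 1230 kPa

q = γ·D_f = 18 × 0.7 = 12.6 kPa.
q·N_q = 12.6 × 37.8 = 476.28 kPa
0.5·γ·B·N_γ·s_γ = 0.5 × 18 × 2.3 × 40.1 × 0.91 = 755.36 kPa
q_ult = 476.28 + 755.36 = 1231.6 kPa.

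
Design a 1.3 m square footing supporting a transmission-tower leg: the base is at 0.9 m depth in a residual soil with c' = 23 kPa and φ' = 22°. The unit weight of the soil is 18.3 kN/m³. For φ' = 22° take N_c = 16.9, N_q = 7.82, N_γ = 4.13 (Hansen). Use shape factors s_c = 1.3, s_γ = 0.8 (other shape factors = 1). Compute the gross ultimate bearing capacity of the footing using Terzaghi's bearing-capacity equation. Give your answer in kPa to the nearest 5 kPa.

q_ult ≈ 675 kPa

Effective surcharge at the founding depth q = γ·D_f = 18.3 × 0.9 = 16.47 kPa.
q_ult = c·N_c·s_c + q·N_q + 0.5·γ·B·N_γ·s_γ
     = 23 × 16.9 × 1.3 + 16.47 × 7.82 + 0.5 × 18.3 × 1.3 × 4.13 × 0.8
     = 505.31 + 128.8 + 39.301 = 673.41 kPa.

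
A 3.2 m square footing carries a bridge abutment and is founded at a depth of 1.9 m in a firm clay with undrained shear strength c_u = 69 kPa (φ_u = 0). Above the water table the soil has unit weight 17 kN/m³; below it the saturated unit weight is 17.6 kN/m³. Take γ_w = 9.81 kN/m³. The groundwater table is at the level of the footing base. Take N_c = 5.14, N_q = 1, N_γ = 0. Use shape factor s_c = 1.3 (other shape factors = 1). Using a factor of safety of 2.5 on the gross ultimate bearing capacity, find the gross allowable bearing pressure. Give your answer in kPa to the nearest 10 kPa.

Overburden at base level: q = 17 × 1.9 = 32.3 kPa.
Cohesion term c·N_c·s_c = 69 × 5.14 × 1.3 = 461.06 kPa; surcharge term q·N_q = 32.3 × 1 = 32.3 kPa.
q_ult = 461.06 + 32.3 = 493.36 kPa.
q_all = 493.36 / 2.5 = 197.34 kPa.

q_all ≈ 200 kPa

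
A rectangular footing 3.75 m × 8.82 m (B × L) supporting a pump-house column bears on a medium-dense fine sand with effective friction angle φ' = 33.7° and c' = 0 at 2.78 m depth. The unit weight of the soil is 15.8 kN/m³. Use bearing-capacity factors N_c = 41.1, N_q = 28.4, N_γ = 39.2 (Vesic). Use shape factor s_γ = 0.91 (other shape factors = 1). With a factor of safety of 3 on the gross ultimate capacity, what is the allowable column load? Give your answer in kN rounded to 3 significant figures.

P_all ≈ 25400 kN

q = γ·D_f = 15.8 × 2.78 = 43.924 kPa.
q·N_q = 43.924 × 28.4 = 1247.4 kPa
0.5·γ·B·N_γ·s_γ = 0.5 × 15.8 × 3.75 × 39.2 × 0.91 = 1056.8 kPa
q_ult = 1247.4 + 1056.8 = 2304.2 kPa.
Gross allowable pressure q_all = 2304.2 / 3 = 768.07 kPa.
Footing area = 33.075 m², so allowable column load = 768.07 × 33.075 = 25404 kN.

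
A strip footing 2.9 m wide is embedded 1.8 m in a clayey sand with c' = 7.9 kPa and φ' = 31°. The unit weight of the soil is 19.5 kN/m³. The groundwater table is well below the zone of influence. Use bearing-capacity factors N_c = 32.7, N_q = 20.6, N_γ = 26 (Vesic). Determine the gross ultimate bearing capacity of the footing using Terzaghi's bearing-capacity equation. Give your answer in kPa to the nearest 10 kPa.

Effective surcharge at the founding depth q = γ·D_f = 19.5 × 1.8 = 35.1 kPa.
q_ult = c·N_c + q·N_q + 0.5·γ·B·N_γ
     = 7.9 × 32.7 + 35.1 × 20.6 + 0.5 × 19.5 × 2.9 × 26
     = 258.33 + 723.06 + 735.15 = 1716.5 kPa.

q_ult ≈ 1720 kPa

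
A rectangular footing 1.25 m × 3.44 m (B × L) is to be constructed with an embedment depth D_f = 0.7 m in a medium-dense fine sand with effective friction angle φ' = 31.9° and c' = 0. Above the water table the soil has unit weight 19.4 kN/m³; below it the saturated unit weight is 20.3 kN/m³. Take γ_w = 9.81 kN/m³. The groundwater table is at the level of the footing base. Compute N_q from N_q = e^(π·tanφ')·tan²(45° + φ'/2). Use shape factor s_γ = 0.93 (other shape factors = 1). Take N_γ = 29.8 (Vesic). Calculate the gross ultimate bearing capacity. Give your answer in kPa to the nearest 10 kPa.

tan31.9° = 0.6224, so N_q = e^(π×0.6224)·tan²(60.95°) = 7.067 × 3.241 = 22.91.
Overburden at base level: q = 19.4 × 0.7 = 13.58 kPa.
Below the base the soil is submerged, so the ½γBN_γ term uses γ' = 20.3 − 9.81 = 10.49 kN/m³.
Surcharge term q·N_q = 13.58 × 22.907 = 311.07 kPa; self-weight term 0.5·γ·B·N_γ·s_γ = 0.5 × 10.49 × 1.25 × 29.8 × 0.93 = 181.7 kPa.
q_ult = 311.07 + 181.7 = 492.77 kPa.

q_ult ≈ 490 kPa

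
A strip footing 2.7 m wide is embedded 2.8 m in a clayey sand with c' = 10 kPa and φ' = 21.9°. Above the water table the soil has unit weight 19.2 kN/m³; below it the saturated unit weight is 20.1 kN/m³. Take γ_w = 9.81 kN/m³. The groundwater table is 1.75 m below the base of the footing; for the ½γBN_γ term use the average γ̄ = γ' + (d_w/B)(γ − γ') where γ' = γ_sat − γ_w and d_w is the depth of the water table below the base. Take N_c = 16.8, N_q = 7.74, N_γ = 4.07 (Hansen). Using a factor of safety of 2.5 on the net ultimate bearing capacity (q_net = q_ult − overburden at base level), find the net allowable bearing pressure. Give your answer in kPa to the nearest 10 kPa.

q_all(net) ≈ 250 kPa

Effective surcharge at the founding depth q = γ·D_f = 19.2 × 2.8 = 53.76 kPa.
With d_w = 1.75 m < B, γ̄ = 10.29 + (1.75/2.7) × (19.2 − 10.29) = 16.065 kN/m³.
q_ult = c·N_c + q·N_q + 0.5·γ·B·N_γ
     = 10 × 16.8 + 53.76 × 7.74 + 0.5 × 16.065 × 2.7 × 4.07
     = 168 + 416.1 + 88.269 = 672.37 kPa.
q_net = 672.37 − 53.76 = 618.61 kPa.
q_all(net) = 618.61 / 2.5 = 247.44 kPa.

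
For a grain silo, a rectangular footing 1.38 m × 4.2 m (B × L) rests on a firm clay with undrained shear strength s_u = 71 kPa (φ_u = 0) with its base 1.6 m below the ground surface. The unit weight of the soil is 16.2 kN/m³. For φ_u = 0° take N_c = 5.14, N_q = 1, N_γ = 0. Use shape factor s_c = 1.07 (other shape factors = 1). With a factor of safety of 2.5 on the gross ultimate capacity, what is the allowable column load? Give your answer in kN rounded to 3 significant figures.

Overburden at base level: q = 16.2 × 1.6 = 25.92 kPa.
Cohesion term c·N_c·s_c = 71 × 5.14 × 1.07 = 390.49 kPa; surcharge term q·N_q = 25.92 × 1 = 25.92 kPa.
q_ult = 390.49 + 25.92 = 416.41 kPa.
Gross allowable pressure q_all = 416.41 / 2.5 = 166.56 kPa.
Footing area = 5.796 m², so allowable column load = 166.56 × 5.796 = 965.4 kN.

P_all ≈ 965 kN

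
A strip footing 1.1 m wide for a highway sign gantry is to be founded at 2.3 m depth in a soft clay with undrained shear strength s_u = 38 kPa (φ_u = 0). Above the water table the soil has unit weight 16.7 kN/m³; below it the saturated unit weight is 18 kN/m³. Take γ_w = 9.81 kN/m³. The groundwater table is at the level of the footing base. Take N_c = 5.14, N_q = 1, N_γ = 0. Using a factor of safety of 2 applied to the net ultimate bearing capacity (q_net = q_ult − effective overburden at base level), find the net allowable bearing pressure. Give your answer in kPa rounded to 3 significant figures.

Effective surcharge at the founding depth q = γ·D_f = 16.7 × 2.3 = 38.41 kPa.
q_ult = c·N_c + q·N_q
     = 38 × 5.14 + 38.41 × 1
     = 195.32 + 38.41 = 233.73 kPa.
Net ultimate: q_net = 233.73 − 38.41 = 195.32 kPa.
q_all(net) = 195.32 / 2 = 97.66 kPa.

q_all(net) ≈ 97.7 kPa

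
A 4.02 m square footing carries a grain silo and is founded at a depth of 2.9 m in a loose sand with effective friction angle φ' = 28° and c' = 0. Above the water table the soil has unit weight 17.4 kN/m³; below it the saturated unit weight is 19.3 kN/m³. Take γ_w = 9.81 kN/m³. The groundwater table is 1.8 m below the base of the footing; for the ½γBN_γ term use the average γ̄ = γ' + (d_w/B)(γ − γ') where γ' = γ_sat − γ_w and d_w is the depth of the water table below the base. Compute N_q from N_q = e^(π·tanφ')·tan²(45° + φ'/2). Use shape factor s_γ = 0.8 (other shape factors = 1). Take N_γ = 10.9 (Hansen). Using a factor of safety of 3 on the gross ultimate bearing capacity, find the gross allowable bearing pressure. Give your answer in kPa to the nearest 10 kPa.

q_all ≈ 320 kPa

N_q = e^(π·tan28°)·tan²(59°) = 14.72.
q = γ·D_f = 17.4 × 2.9 = 50.46 kPa.
γ' = 9.49 kN/m³; averaging over the depth B below the base, γ̄ = γ' + (d_w/B)(γ − γ') = 13.032 kN/m³.
q·N_q = 50.46 × 14.72 = 742.77 kPa
0.5·γ·B·N_γ·s_γ = 0.5 × 13.032 × 4.02 × 10.9 × 0.8 = 228.41 kPa
q_ult = 742.77 + 228.41 = 971.18 kPa.
q_all = 971.18 / 3 = 323.73 kPa.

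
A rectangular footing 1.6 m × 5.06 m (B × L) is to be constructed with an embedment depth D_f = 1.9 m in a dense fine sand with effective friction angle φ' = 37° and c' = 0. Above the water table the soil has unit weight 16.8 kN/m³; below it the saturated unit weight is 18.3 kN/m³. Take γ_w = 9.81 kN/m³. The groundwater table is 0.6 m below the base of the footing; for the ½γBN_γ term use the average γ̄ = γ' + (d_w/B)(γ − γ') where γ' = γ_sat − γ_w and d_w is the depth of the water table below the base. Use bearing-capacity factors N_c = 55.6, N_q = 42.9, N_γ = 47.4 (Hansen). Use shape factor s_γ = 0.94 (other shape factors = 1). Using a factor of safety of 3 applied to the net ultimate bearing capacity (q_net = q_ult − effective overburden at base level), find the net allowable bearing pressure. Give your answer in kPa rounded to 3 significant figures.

Effective surcharge at the founding depth q = γ·D_f = 16.8 × 1.9 = 31.92 kPa.
With d_w = 0.6 m < B, γ̄ = 8.49 + (0.6/1.6) × (16.8 − 8.49) = 11.606 kN/m³.
q_ult = q·N_q + 0.5·γ·B·N_γ·s_γ
     = 31.92 × 42.9 + 0.5 × 11.606 × 1.6 × 47.4 × 0.94
     = 1369.4 + 413.7 = 1783.1 kPa.
Net ultimate: q_net = 1783.1 − 31.92 = 1751.2 kPa.
q_all(net) = 1751.2 / 3 = 583.72 kPa.

q_all(net) ≈ 584 kPa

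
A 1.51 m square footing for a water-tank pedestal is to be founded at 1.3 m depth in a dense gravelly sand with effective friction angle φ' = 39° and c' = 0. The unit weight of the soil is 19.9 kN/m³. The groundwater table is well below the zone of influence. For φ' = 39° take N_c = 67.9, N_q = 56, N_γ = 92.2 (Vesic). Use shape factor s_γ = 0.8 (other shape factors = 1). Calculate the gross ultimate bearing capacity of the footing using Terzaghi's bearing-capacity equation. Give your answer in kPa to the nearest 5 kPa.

q = γ·D_f = 19.9 × 1.3 = 25.87 kPa.
q·N_q = 25.87 × 56 = 1448.7 kPa
0.5·γ·B·N_γ·s_γ = 0.5 × 19.9 × 1.51 × 92.2 × 0.8 = 1108.2 kPa
q_ult = 1448.7 + 1108.2 = 2556.9 kPa.

q_ult ≈ 2555 kPa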